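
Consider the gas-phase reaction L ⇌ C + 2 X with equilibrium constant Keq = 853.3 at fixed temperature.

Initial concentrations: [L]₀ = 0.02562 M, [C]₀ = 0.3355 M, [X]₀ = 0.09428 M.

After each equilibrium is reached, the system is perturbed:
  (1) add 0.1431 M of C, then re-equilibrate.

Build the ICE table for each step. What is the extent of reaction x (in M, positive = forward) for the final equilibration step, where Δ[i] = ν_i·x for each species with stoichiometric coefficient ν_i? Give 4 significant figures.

x = -3.5491e-06 M

Q₀ = 0.1164 vs Keq = 853.3 ⇒ Q<K, forward
Step 1:
                    L           C           X
  I           0.02562      0.3355     0.09428
  C          -0.02561     0.02561     0.05122
  E        8.9594e-06      0.3611      0.1455
  solve Keq expr → x = 0.02561; check Q = 853.3
Then add 0.1431 M of C.
Step 2:
                    L           C           X
  I        8.9594e-06      0.5042      0.1455
  C        3.5491e-06 -3.5491e-06 -7.0982e-06
  E        1.2508e-05      0.5042      0.1455
  solve Keq expr → x = -3.5491e-06; check Q = 853.3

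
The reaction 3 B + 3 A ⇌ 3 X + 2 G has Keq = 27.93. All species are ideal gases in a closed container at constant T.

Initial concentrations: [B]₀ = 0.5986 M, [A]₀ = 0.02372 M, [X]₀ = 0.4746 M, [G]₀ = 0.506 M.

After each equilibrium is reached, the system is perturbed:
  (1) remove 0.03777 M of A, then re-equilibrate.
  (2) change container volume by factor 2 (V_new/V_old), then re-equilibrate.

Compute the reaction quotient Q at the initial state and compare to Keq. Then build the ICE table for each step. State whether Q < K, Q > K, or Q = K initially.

Q₀ = 9562; Q > K (proceeds reverse)

Q₀ = 9562 vs Keq = 27.93 ⇒ Q>K, reverse
Step 1:
                   B          A          X          G
  Initial     0.5986    0.02372     0.4746      0.506
  Change     0.08595    0.08595   -0.08595    -0.0573
  Equil       0.6846     0.1097     0.3886     0.4487
  solve Keq expr → x = -0.02865; check Q = 27.93
Then remove 0.03777 M of A.
Step 2:
                   B          A          X          G
  Initial     0.6846     0.0719     0.3886     0.4487
  Change     0.02476    0.02476   -0.02476    -0.0165
  Equil       0.7093    0.09666     0.3639     0.4322
  solve Keq expr → x = -0.008252; check Q = 27.93
Then change container volume by factor 2 (V_new/V_old).
Step 3:
                   B          A          X          G
  Initial     0.3547    0.04833     0.1819     0.2161
  Change    0.007787   0.007787  -0.007787  -0.005191
  Equil       0.3624    0.05612     0.1742     0.2109
  solve Keq expr → x = -0.002596; check Q = 27.93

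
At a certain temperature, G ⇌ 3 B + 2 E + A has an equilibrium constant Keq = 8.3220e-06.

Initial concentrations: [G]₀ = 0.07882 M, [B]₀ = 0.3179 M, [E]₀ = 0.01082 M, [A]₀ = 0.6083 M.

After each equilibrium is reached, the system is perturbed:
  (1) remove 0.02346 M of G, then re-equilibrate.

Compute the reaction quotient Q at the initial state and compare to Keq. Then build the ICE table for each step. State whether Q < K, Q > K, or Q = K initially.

Q₀ = 2.9027e-05 vs Keq = 8.3220e-06 ⇒ Q>K, reverse
Step 1:
                   G          B          E          A
  Initial    0.07882     0.3179    0.01082     0.6083
  Change    0.002363  -0.007089  -0.004726  -0.002363
  Equil      0.08118     0.3108   0.006094     0.6059
  solve Keq expr → x = -0.002363; check Q = 8.3220e-06
Then remove 0.02346 M of G.
Step 2:
                   G          B          E          A
  Initial    0.05772     0.3108   0.006094     0.6059
  Change  4.4984e-04   -0.00135 -8.9968e-04 -4.4984e-04
  Equil      0.05817     0.3095   0.005194     0.6055
  solve Keq expr → x = -4.4984e-04; check Q = 8.3220e-06

Q₀ = 2.9027e-05; Q > K (proceeds reverse)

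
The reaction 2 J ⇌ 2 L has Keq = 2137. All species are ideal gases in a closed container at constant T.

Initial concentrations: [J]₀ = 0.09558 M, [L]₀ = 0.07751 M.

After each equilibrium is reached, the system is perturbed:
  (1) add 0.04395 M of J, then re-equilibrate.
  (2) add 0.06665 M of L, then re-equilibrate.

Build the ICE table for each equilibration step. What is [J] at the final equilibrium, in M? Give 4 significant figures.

[J]_eq = 0.006007 M

Q₀ = 0.6576 vs Keq = 2137 ⇒ Q<K, forward
Step 1:
                  J         L
  init      0.09558   0.07751
  Δ        -0.09191   0.09191
  eq       0.003665    0.1694
  solve Keq expr → x = 0.04596; check Q = 2137
Then add 0.04395 M of J.
Step 2:
                  J         L
  init      0.04762    0.1694
  Δ        -0.04302   0.04302
  eq       0.004596    0.2124
  solve Keq expr → x = 0.02151; check Q = 2137
Then add 0.06665 M of L.
Step 3:
                  J         L
  init     0.004596    0.2791
  Δ        0.001411 -0.001411
  eq       0.006007    0.2777
  solve Keq expr → x = -7.0562e-04; check Q = 2137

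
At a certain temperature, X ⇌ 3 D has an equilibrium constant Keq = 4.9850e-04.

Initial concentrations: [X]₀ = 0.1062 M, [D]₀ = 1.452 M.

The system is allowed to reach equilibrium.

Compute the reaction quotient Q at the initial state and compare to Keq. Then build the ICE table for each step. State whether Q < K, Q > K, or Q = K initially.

Q₀ = 28.83; Q > K (proceeds reverse)

Q₀ = 28.83 vs Keq = 4.9850e-04 ⇒ Q>K, reverse
Step 1:
                   X          D
  init        0.1062      1.452
  Δ           0.4621     -1.386
  eq          0.5683    0.06568
  solve Keq expr → x = -0.4621; check Q = 4.9850e-04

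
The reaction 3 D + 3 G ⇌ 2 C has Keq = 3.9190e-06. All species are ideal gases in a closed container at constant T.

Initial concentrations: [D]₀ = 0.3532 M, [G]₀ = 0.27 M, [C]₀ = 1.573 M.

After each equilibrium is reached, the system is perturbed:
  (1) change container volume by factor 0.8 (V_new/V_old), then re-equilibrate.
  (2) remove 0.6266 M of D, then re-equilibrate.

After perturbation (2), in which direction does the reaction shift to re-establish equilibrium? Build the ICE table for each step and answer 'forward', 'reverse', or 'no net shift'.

Direction: reverse

Q₀ = 2853 vs Keq = 3.9190e-06 ⇒ Q>K, reverse
Step 1:
                    D           G           C
  I            0.3532        0.27       1.573
  C             2.306       2.306      -1.537
  E             2.659       2.576      0.0355
  solve Keq expr → x = -0.7687; check Q = 3.9190e-06
Then change container volume by factor 0.8 (V_new/V_old).
Step 2:
                    D           G           C
  I             3.324        3.22     0.04438
  C          -0.03421    -0.03421     0.02281
  E              3.29       3.186     0.06719
  solve Keq expr → x = 0.0114; check Q = 3.9190e-06
Then remove 0.6266 M of D.
Step 3:
                    D           G           C
  I             2.663       3.186     0.06719
  C           0.02543     0.02543    -0.01695
  E             2.689       3.212     0.05024
  solve Keq expr → x = -0.008475; check Q = 3.9190e-06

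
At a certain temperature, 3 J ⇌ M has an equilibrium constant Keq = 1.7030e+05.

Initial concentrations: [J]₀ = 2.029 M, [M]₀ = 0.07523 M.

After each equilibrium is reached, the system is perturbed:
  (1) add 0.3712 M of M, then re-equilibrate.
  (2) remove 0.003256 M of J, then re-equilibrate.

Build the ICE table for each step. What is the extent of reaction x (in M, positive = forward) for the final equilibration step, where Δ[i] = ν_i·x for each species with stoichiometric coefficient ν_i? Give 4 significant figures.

x = -0.001083 M

Q₀ = 0.009006 vs Keq = 1.7030e+05 ⇒ Q<K, forward
Step 1:
                    J           M
  init          2.029     0.07523
  Δ            -2.013      0.6709
  eq          0.01636      0.7461
  solve Keq expr → x = 0.6709; check Q = 1.7030e+05
Then add 0.3712 M of M.
Step 2:
                    J           M
  init        0.01636       1.117
  Δ          0.002353 -7.8441e-04
  eq          0.01872       1.117
  solve Keq expr → x = -7.8441e-04; check Q = 1.7030e+05
Then remove 0.003256 M of J.
Step 3:
                    J           M
  init        0.01546       1.117
  Δ           0.00325   -0.001083
  eq          0.01871       1.115
  solve Keq expr → x = -0.001083; check Q = 1.7030e+05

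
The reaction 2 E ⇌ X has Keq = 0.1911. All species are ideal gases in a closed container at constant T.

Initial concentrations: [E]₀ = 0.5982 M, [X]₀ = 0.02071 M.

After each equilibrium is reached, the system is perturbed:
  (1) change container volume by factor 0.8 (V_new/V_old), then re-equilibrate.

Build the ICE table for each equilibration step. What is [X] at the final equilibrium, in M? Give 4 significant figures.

[X]_eq = 0.07876 M

Q₀ = 0.05787 vs Keq = 0.1911 ⇒ Q<K, forward
Step 1:
                  E         X
  Initial    0.5982   0.02071
  Change   -0.06659    0.0333
  Equil      0.5316   0.05401
  solve Keq expr → x = 0.0333; check Q = 0.1911
Then change container volume by factor 0.8 (V_new/V_old).
Step 2:
                  E         X
  Initial    0.6645   0.06751
  Change   -0.02251   0.01126
  Equil       0.642   0.07876
  solve Keq expr → x = 0.01126; check Q = 0.1911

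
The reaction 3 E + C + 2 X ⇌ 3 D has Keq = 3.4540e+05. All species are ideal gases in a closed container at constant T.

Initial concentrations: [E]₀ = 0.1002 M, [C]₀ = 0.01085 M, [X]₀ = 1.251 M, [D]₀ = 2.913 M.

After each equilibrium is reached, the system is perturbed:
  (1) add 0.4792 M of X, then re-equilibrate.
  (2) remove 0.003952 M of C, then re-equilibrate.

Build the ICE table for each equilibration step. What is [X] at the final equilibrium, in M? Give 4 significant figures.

[X]_eq = 1.743 M

Q₀ = 1.4470e+06 vs Keq = 3.4540e+05 ⇒ Q>K, reverse
Step 1:
                   E          C          X          D
  init        0.1002    0.01085      1.251      2.913
  Δ          0.02833   0.009445    0.01889   -0.02833
  eq          0.1285    0.02029       1.27      2.885
  solve Keq expr → x = -0.009445; check Q = 3.4540e+05
Then add 0.4792 M of X.
Step 2:
                   E          C          X          D
  init        0.1285    0.02029      1.749      2.885
  Δ         -0.01416   -0.00472  -0.009439    0.01416
  eq          0.1144    0.01557       1.74      2.899
  solve Keq expr → x = 0.00472; check Q = 3.4540e+05
Then remove 0.003952 M of C.
Step 3:
                   E          C          X          D
  init        0.1144    0.01162       1.74      2.899
  Δ         0.005411   0.001804   0.003607  -0.005411
  eq          0.1198    0.01343      1.743      2.893
  solve Keq expr → x = -0.001804; check Q = 3.4540e+05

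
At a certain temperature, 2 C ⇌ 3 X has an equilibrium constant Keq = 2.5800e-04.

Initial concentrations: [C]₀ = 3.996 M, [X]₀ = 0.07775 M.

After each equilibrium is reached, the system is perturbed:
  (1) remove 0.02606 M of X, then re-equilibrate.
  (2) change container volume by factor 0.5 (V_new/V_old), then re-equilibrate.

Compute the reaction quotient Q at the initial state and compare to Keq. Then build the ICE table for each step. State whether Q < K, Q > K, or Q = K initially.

Q₀ = 2.9434e-05; Q < K (proceeds forward)

Q₀ = 2.9434e-05 vs Keq = 2.5800e-04 ⇒ Q<K, forward
Step 1:
                  C         X
  init        3.996   0.07775
  Δ        -0.05407   0.08111
  eq          3.942    0.1589
  solve Keq expr → x = 0.02704; check Q = 2.5800e-04
Then remove 0.02606 M of X.
Step 2:
                  C         X
  init        3.942    0.1328
  Δ        -0.01707    0.0256
  eq          3.925    0.1584
  solve Keq expr → x = 0.008534; check Q = 2.5800e-04
Then change container volume by factor 0.5 (V_new/V_old).
Step 3:
                  C         X
  init         7.85    0.3168
  Δ         0.04296  -0.06444
  eq          7.893    0.2524
  solve Keq expr → x = -0.02148; check Q = 2.5800e-04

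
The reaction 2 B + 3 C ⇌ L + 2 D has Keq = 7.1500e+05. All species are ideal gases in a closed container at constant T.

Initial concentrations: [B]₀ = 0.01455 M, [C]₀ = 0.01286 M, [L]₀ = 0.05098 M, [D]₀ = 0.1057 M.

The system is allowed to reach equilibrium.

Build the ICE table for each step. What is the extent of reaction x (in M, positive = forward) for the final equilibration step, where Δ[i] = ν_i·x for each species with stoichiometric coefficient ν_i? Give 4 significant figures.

x = -5.8317e-04 M

Q₀ = 1.2650e+06 vs Keq = 7.1500e+05 ⇒ Q>K, reverse
Step 1:
                    B           C           L           D
  I           0.01455     0.01286     0.05098      0.1057
  C          0.001166     0.00175 -5.8317e-04   -0.001166
  E           0.01572     0.01461      0.0504      0.1045
  solve Keq expr → x = -5.8317e-04; check Q = 7.1500e+05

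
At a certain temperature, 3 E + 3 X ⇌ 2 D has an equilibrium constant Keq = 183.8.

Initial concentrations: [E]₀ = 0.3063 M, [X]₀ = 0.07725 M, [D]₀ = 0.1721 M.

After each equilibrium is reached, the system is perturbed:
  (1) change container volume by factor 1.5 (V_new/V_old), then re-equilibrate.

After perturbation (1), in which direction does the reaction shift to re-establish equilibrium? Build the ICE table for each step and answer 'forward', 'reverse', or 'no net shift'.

Direction: reverse

Q₀ = 2236 vs Keq = 183.8 ⇒ Q>K, reverse
Step 1:
                  E         X         D
  init       0.3063   0.07725    0.1721
  Δ         0.05283   0.05283  -0.03522
  eq         0.3591    0.1301    0.1369
  solve Keq expr → x = -0.01761; check Q = 183.8
Then change container volume by factor 1.5 (V_new/V_old).
Step 2:
                  E         X         D
  init       0.2394   0.08672   0.09125
  Δ         0.02787   0.02787  -0.01858
  eq         0.2673    0.1146   0.07267
  solve Keq expr → x = -0.009291; check Q = 183.8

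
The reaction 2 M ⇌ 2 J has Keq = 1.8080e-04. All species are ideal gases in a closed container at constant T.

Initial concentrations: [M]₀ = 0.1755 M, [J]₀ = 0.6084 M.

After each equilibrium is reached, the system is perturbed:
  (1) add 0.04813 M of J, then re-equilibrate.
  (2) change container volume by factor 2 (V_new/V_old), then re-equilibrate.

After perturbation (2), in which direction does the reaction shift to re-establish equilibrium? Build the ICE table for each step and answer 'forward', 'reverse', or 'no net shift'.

Q₀ = 12.02 vs Keq = 1.8080e-04 ⇒ Q>K, reverse
Step 1:
                  M         J
  I          0.1755    0.6084
  C           0.598    -0.598
  E          0.7735    0.0104
  solve Keq expr → x = -0.299; check Q = 1.8080e-04
Then add 0.04813 M of J.
Step 2:
                  M         J
  I          0.7735   0.05853
  C         0.04749  -0.04749
  E           0.821   0.01104
  solve Keq expr → x = -0.02375; check Q = 1.8080e-04
Then change container volume by factor 2 (V_new/V_old).
Step 3:
                  M         J
  I          0.4105   0.00552
  C               0         0
  E          0.4105   0.00552
  solve Keq expr → x = 0; check Q = 1.8080e-04

Direction: no net shift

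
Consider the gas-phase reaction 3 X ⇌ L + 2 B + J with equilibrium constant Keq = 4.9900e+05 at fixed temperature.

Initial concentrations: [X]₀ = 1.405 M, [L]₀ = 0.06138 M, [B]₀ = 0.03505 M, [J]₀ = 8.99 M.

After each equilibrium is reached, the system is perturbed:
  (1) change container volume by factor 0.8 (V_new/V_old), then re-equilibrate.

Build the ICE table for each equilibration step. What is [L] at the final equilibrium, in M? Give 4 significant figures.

Q₀ = 2.4442e-04 vs Keq = 4.9900e+05 ⇒ Q<K, forward
Step 1:
                    X           L           B           J
  I             1.405     0.06138     0.03505        8.99
  C            -1.384      0.4614      0.9228      0.4614
  E           0.02086      0.5228      0.9578       9.451
  solve Keq expr → x = 0.4614; check Q = 4.9900e+05
Then change container volume by factor 0.8 (V_new/V_old).
Step 2:
                    X           L           B           J
  I           0.02608      0.6534       1.197       11.81
  C          0.001983 -6.6108e-04   -0.001322 -6.6108e-04
  E           0.02806      0.6528       1.196       11.81
  solve Keq expr → x = -6.6108e-04; check Q = 4.9900e+05

[L]_eq = 0.6528 M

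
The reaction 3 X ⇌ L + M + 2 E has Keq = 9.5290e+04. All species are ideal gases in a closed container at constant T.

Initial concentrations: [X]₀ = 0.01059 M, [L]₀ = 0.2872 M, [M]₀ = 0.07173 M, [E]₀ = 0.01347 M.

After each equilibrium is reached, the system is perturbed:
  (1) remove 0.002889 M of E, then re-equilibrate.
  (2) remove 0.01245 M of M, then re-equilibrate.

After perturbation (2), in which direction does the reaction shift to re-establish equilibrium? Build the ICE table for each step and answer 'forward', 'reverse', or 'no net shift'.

Direction: forward

Q₀ = 3.147 vs Keq = 9.5290e+04 ⇒ Q<K, forward
Step 1:
                   X          L          M          E
  Initial    0.01059     0.2872    0.07173    0.01347
  Change    -0.01014   0.003379   0.003379   0.006757
  Equil   4.5421e-04     0.2906    0.07511    0.02023
  solve Keq expr → x = 0.003379; check Q = 9.5290e+04
Then remove 0.002889 M of E.
Step 2:
                   X          L          M          E
  Initial 4.5421e-04     0.2906    0.07511    0.01734
  Change  -4.3856e-05 1.4619e-05 1.4619e-05 2.9237e-05
  Equil   4.1036e-04     0.2906    0.07512    0.01737
  solve Keq expr → x = 1.4619e-05; check Q = 9.5290e+04
Then remove 0.01245 M of M.
Step 3:
                   X          L          M          E
  Initial 4.1036e-04     0.2906    0.06267    0.01737
  Change  -2.3796e-05 7.9321e-06 7.9321e-06 1.5864e-05
  Equil   3.8656e-04     0.2906    0.06268    0.01738
  solve Keq expr → x = 7.9321e-06; check Q = 9.5290e+04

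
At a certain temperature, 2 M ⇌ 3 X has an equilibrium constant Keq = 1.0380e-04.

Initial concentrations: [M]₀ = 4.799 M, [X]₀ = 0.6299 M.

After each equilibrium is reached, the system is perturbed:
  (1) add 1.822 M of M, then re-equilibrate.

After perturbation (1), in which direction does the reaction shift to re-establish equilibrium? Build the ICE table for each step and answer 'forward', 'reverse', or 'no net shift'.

Q₀ = 0.01085 vs Keq = 1.0380e-04 ⇒ Q>K, reverse
Step 1:
                   M          X
  I            4.799     0.6299
  C           0.3268    -0.4902
  E            5.126     0.1397
  solve Keq expr → x = -0.1634; check Q = 1.0380e-04
Then add 1.822 M of M.
Step 2:
                   M          X
  I            6.948     0.1397
  C         -0.02071    0.03106
  E            6.927     0.1708
  solve Keq expr → x = 0.01035; check Q = 1.0380e-04

Direction: forward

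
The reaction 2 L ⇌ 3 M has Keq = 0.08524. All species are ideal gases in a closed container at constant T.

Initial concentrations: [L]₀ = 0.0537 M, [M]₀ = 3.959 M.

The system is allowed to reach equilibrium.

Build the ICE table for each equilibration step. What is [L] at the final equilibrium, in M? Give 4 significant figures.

[L]_eq = 2.197 M

Q₀ = 2.1518e+04 vs Keq = 0.08524 ⇒ Q>K, reverse
Step 1:
                    L           M
  init         0.0537       3.959
  Δ             2.143      -3.215
  eq            2.197      0.7438
  solve Keq expr → x = -1.072; check Q = 0.08524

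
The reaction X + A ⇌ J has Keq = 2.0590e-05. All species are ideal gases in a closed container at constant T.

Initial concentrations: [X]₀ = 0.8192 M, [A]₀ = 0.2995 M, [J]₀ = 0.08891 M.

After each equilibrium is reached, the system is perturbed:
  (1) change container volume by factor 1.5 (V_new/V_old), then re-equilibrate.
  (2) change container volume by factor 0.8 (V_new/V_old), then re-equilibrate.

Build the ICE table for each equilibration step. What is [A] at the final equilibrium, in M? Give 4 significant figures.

Q₀ = 0.3624 vs Keq = 2.0590e-05 ⇒ Q>K, reverse
Step 1:
                  X         A         J
  init       0.8192    0.2995   0.08891
  Δ          0.0889    0.0889   -0.0889
  eq         0.9081    0.3884 7.2623e-06
  solve Keq expr → x = -0.0889; check Q = 2.0590e-05
Then change container volume by factor 1.5 (V_new/V_old).
Step 2:
                  X         A         J
  init       0.6054    0.2589 4.8415e-06
  Δ       1.6138e-06 1.6138e-06 -1.6138e-06
  eq         0.6054    0.2589 3.2277e-06
  solve Keq expr → x = -1.6138e-06; check Q = 2.0590e-05
Then change container volume by factor 0.8 (V_new/V_old).
Step 3:
                  X         A         J
  init       0.7568    0.3237 4.0346e-06
  Δ       -1.0086e-06 -1.0086e-06 1.0086e-06
  eq         0.7568    0.3237 5.0433e-06
  solve Keq expr → x = 1.0086e-06; check Q = 2.0590e-05

[A]_eq = 0.3237 M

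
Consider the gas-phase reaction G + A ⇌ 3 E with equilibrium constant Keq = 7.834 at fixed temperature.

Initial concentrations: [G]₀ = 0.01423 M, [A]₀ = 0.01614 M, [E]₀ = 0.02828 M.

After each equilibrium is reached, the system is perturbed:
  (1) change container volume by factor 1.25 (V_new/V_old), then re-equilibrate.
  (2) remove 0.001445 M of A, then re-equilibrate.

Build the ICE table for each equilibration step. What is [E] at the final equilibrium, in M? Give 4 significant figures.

Q₀ = 0.09848 vs Keq = 7.834 ⇒ Q<K, forward
Step 1:
                  G         A         E
  init      0.01423   0.01614   0.02828
  Δ        -0.01005  -0.01005   0.03015
  eq       0.004181  0.006091   0.05843
  solve Keq expr → x = 0.01005; check Q = 7.834
Then change container volume by factor 1.25 (V_new/V_old).
Step 2:
                  G         A         E
  init     0.003344  0.004872   0.04674
  Δ       -3.1140e-04 -3.1140e-04 9.3419e-04
  eq       0.003033  0.004561   0.04768
  solve Keq expr → x = 3.1140e-04; check Q = 7.834
Then remove 0.001445 M of A.
Step 3:
                  G         A         E
  init     0.003033  0.003116   0.04768
  Δ       4.7841e-04 4.7841e-04 -0.001435
  eq       0.003511  0.003594   0.04624
  solve Keq expr → x = -4.7841e-04; check Q = 7.834

[E]_eq = 0.04624 M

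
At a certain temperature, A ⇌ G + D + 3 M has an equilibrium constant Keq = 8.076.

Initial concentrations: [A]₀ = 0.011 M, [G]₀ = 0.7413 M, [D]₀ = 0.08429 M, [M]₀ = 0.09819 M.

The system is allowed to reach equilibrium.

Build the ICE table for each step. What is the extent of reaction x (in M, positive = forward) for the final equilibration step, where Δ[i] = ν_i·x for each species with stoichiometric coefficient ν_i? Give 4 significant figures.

Q₀ = 0.005377 vs Keq = 8.076 ⇒ Q<K, forward
Step 1:
                   A          G          D          M
  I            0.011     0.7413    0.08429    0.09819
  C         -0.01098    0.01098    0.01098    0.03294
  E       2.0010e-05     0.7523    0.09527     0.1311
  solve Keq expr → x = 0.01098; check Q = 8.076

x = 0.01098 M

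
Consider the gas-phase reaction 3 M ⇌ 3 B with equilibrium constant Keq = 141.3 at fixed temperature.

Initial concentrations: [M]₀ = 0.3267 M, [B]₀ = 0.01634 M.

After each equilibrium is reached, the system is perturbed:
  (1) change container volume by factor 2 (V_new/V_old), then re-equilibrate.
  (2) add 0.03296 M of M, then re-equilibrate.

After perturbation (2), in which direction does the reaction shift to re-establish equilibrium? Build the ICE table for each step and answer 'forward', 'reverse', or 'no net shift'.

Direction: forward

Q₀ = 1.2511e-04 vs Keq = 141.3 ⇒ Q<K, forward
Step 1:
                    M           B
  init         0.3267     0.01634
  Δ           -0.2714      0.2714
  eq          0.05525      0.2878
  solve Keq expr → x = 0.09048; check Q = 141.3
Then change container volume by factor 2 (V_new/V_old).
Step 2:
                    M           B
  init        0.02763      0.1439
  Δ                 0           0
  eq          0.02763      0.1439
  solve Keq expr → x = 0; check Q = 141.3
Then add 0.03296 M of M.
Step 3:
                    M           B
  init        0.06059      0.1439
  Δ          -0.02765     0.02765
  eq          0.03294      0.1715
  solve Keq expr → x = 0.009217; check Q = 141.3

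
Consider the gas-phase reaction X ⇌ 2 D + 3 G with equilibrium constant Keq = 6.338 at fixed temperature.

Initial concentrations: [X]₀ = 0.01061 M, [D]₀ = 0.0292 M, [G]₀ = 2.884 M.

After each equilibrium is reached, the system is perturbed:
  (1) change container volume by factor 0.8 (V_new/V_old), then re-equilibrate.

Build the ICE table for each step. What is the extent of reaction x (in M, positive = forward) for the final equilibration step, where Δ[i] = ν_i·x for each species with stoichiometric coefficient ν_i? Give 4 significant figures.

Q₀ = 1.928 vs Keq = 6.338 ⇒ Q<K, forward
Step 1:
                    X           D           G
  Initial     0.01061      0.0292       2.884
  Change    -0.004816    0.009633     0.01445
  Equil      0.005794     0.03883       2.898
  solve Keq expr → x = 0.004816; check Q = 6.338
Then change container volume by factor 0.8 (V_new/V_old).
Step 2:
                    X           D           G
  Initial    0.007242     0.04854       3.623
  Change     0.004436   -0.008872    -0.01331
  Equil       0.01168     0.03967        3.61
  solve Keq expr → x = -0.004436; check Q = 6.338

x = -0.004436 M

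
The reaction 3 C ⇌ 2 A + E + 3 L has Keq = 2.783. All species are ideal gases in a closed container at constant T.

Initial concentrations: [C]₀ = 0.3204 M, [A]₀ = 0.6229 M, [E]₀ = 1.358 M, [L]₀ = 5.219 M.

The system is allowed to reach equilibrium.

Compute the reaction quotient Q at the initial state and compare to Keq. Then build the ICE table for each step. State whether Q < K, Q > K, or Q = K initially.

Q₀ = 2277; Q > K (proceeds reverse)

Q₀ = 2277 vs Keq = 2.783 ⇒ Q>K, reverse
Step 1:
                    C           A           E           L
  I            0.3204      0.6229       1.358       5.219
  C            0.6874     -0.4582     -0.2291     -0.6874
  E             1.008      0.1647       1.129       4.532
  solve Keq expr → x = -0.2291; check Q = 2.783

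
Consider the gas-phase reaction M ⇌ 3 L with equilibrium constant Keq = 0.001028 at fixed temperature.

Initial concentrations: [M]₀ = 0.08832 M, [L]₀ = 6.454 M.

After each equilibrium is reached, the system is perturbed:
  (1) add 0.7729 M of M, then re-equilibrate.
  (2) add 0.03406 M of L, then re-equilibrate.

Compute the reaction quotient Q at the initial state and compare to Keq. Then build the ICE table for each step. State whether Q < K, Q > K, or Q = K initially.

Q₀ = 3044 vs Keq = 0.001028 ⇒ Q>K, reverse
Step 1:
                   M          L
  Initial    0.08832      6.454
  Change       2.108     -6.323
  Equil        2.196     0.1312
  solve Keq expr → x = -2.108; check Q = 0.001028
Then add 0.7729 M of M.
Step 2:
                   M          L
  Initial      2.969     0.1312
  Change   -0.004599     0.0138
  Equil        2.964      0.145
  solve Keq expr → x = 0.004599; check Q = 0.001028
Then add 0.03406 M of L.
Step 3:
                   M          L
  Initial      2.964      0.179
  Change     0.01129   -0.03388
  Equil        2.976     0.1452
  solve Keq expr → x = -0.01129; check Q = 0.001028

Q₀ = 3044; Q > K (proceeds reverse)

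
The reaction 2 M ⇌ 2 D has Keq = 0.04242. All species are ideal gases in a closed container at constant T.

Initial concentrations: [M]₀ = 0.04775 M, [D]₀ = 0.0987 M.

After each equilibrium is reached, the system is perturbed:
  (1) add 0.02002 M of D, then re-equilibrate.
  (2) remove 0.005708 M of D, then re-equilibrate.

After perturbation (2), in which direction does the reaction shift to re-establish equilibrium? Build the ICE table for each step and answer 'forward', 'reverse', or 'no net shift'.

Direction: forward

Q₀ = 4.273 vs Keq = 0.04242 ⇒ Q>K, reverse
Step 1:
                  M         D
  init      0.04775    0.0987
  Δ         0.07369  -0.07369
  eq         0.1214   0.02501
  solve Keq expr → x = -0.03684; check Q = 0.04242
Then add 0.02002 M of D.
Step 2:
                  M         D
  init       0.1214   0.04503
  Δ          0.0166   -0.0166
  eq          0.138   0.02843
  solve Keq expr → x = -0.0083; check Q = 0.04242
Then remove 0.005708 M of D.
Step 3:
                  M         D
  init        0.138   0.02272
  Δ       -0.004733  0.004733
  eq         0.1333   0.02746
  solve Keq expr → x = 0.002367; check Q = 0.04242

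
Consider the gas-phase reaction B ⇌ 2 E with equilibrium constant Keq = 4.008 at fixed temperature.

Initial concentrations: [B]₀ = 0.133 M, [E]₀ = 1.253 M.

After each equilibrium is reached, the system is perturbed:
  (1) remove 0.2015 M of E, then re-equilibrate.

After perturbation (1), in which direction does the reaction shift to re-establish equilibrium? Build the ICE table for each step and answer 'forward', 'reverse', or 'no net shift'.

Direction: forward

Q₀ = 11.8 vs Keq = 4.008 ⇒ Q>K, reverse
Step 1:
                  B         E
  init        0.133     1.253
  Δ          0.1215    -0.243
  eq         0.2545      1.01
  solve Keq expr → x = -0.1215; check Q = 4.008
Then remove 0.2015 M of E.
Step 2:
                  B         E
  init       0.2545    0.8085
  Δ        -0.04926   0.09851
  eq         0.2053     0.907
  solve Keq expr → x = 0.04926; check Q = 4.008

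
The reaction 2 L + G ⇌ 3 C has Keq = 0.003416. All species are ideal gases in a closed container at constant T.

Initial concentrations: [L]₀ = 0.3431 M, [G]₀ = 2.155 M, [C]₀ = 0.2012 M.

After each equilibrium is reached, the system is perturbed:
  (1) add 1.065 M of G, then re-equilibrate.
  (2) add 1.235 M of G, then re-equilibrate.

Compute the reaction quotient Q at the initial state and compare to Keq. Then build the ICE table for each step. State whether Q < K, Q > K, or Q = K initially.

Q₀ = 0.03211; Q > K (proceeds reverse)

Q₀ = 0.03211 vs Keq = 0.003416 ⇒ Q>K, reverse
Step 1:
                    L           G           C
  init         0.3431       2.155      0.2012
  Δ           0.06271     0.03135    -0.09406
  eq           0.4058       2.186      0.1071
  solve Keq expr → x = -0.03135; check Q = 0.003416
Then add 1.065 M of G.
Step 2:
                    L           G           C
  init         0.4058       3.251      0.1071
  Δ         -0.008872   -0.004436     0.01331
  eq           0.3969       3.247      0.1205
  solve Keq expr → x = 0.004436; check Q = 0.003416
Then add 1.235 M of G.
Step 3:
                    L           G           C
  init         0.3969       4.482      0.1205
  Δ         -0.007894   -0.003947     0.01184
  eq            0.389       4.478      0.1323
  solve Keq expr → x = 0.003947; check Q = 0.003416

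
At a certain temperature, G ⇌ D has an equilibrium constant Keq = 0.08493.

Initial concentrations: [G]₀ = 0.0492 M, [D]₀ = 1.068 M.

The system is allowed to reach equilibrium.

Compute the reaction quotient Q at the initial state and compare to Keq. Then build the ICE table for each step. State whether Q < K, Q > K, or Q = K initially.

Q₀ = 21.71 vs Keq = 0.08493 ⇒ Q>K, reverse
Step 1:
                    G           D
  init         0.0492       1.068
  Δ            0.9805     -0.9805
  eq             1.03     0.08746
  solve Keq expr → x = -0.9805; check Q = 0.08493

Q₀ = 21.71; Q > K (proceeds reverse)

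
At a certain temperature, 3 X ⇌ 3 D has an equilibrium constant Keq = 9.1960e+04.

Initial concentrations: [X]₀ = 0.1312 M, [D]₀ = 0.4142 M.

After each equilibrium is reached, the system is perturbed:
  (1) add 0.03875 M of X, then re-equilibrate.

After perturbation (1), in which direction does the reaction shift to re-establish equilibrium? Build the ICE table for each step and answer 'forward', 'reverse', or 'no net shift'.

Q₀ = 31.47 vs Keq = 9.1960e+04 ⇒ Q<K, forward
Step 1:
                    X           D
  I            0.1312      0.4142
  C           -0.1194      0.1194
  E           0.01182      0.5336
  solve Keq expr → x = 0.03979; check Q = 9.1960e+04
Then add 0.03875 M of X.
Step 2:
                    X           D
  I           0.05057      0.5336
  C          -0.03791     0.03791
  E           0.01266      0.5715
  solve Keq expr → x = 0.01264; check Q = 9.1960e+04

Direction: forward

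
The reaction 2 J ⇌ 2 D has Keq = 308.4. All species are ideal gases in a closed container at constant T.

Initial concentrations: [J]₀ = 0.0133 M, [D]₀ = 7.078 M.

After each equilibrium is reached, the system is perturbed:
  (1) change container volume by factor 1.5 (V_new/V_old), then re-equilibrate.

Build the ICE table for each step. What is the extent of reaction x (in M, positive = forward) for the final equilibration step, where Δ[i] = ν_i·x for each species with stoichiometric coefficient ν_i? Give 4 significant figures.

x = 0 M

Q₀ = 2.8322e+05 vs Keq = 308.4 ⇒ Q>K, reverse
Step 1:
                  J         D
  Initial    0.0133     7.078
  Change     0.3687   -0.3687
  Equil       0.382     6.709
  solve Keq expr → x = -0.1844; check Q = 308.4
Then change container volume by factor 1.5 (V_new/V_old).
Step 2:
                  J         D
  Initial    0.2547     4.473
  Change          0         0
  Equil      0.2547     4.473
  solve Keq expr → x = 0; check Q = 308.4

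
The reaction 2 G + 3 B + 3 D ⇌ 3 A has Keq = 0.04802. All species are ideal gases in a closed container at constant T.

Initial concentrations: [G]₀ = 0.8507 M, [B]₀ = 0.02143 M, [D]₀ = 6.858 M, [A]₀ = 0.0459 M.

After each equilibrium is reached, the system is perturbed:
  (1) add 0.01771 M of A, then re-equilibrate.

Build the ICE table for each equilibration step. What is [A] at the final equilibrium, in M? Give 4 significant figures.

[A]_eq = 0.05883 M

Q₀ = 0.04209 vs Keq = 0.04802 ⇒ Q<K, forward
Step 1:
                   G          B          D          A
  init        0.8507    0.02143      6.858     0.0459
  Δ       -4.2007e-04 -6.3011e-04 -6.3011e-04 6.3011e-04
  eq          0.8503     0.0208      6.857    0.04653
  solve Keq expr → x = 2.1004e-04; check Q = 0.04802
Then add 0.01771 M of A.
Step 2:
                   G          B          D          A
  init        0.8503     0.0208      6.857    0.06424
  Δ         0.003604   0.005406   0.005406  -0.005406
  eq          0.8539    0.02621      6.863    0.05883
  solve Keq expr → x = -0.001802; check Q = 0.04802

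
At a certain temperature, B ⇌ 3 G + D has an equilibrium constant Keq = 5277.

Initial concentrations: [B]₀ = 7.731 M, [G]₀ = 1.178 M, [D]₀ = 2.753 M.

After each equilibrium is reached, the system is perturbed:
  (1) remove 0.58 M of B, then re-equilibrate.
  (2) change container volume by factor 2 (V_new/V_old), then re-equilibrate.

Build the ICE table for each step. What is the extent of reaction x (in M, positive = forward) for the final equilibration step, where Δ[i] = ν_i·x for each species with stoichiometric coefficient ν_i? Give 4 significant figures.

Q₀ = 0.5821 vs Keq = 5277 ⇒ Q<K, forward
Step 1:
                    B           G           D
  init          7.731       1.178       2.753
  Δ            -4.223       12.67       4.223
  eq            3.508       13.85       6.976
  solve Keq expr → x = 4.223; check Q = 5277
Then remove 0.58 M of B.
Step 2:
                    B           G           D
  init          2.928       13.85       6.976
  Δ            0.1586     -0.4759     -0.1586
  eq            3.087       13.37       6.817
  solve Keq expr → x = -0.1586; check Q = 5277
Then change container volume by factor 2 (V_new/V_old).
Step 3:
                    B           G           D
  init          1.544       6.685       3.408
  Δ           -0.8826       2.648      0.8826
  eq            0.661       9.333       4.291
  solve Keq expr → x = 0.8826; check Q = 5277

x = 0.8826 M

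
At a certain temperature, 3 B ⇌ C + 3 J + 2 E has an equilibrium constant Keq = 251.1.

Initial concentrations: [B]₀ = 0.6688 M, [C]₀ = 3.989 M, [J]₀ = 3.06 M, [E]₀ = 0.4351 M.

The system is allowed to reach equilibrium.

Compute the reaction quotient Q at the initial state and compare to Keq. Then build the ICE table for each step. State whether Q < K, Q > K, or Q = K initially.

Q₀ = 72.33; Q < K (proceeds forward)

Q₀ = 72.33 vs Keq = 251.1 ⇒ Q<K, forward
Step 1:
                  B         C         J         E
  Initial    0.6688     3.989      3.06    0.4351
  Change    -0.1406   0.04686    0.1406   0.09373
  Equil      0.5282     4.036     3.201    0.5288
  solve Keq expr → x = 0.04686; check Q = 251.1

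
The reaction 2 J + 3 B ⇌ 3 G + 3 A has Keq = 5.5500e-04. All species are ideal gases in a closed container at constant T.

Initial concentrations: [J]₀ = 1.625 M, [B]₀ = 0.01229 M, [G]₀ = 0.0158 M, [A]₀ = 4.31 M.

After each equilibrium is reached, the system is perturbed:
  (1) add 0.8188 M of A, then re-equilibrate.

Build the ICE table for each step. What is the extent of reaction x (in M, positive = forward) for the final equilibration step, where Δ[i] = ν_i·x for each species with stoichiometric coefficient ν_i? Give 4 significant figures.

x = -3.7927e-05 M

Q₀ = 64.42 vs Keq = 5.5500e-04 ⇒ Q>K, reverse
Step 1:
                   J          B          G          A
  Initial      1.625    0.01229     0.0158       4.31
  Change     0.01005    0.01507   -0.01507   -0.01507
  Equil        1.635    0.02736 7.2666e-04      4.295
  solve Keq expr → x = -0.005024; check Q = 5.5500e-04
Then add 0.8188 M of A.
Step 2:
                   J          B          G          A
  Initial      1.635    0.02736 7.2666e-04      5.114
  Change  7.5854e-05 1.1378e-04 -1.1378e-04 -1.1378e-04
  Equil        1.635    0.02748 6.1288e-04      5.114
  solve Keq expr → x = -3.7927e-05; check Q = 5.5500e-04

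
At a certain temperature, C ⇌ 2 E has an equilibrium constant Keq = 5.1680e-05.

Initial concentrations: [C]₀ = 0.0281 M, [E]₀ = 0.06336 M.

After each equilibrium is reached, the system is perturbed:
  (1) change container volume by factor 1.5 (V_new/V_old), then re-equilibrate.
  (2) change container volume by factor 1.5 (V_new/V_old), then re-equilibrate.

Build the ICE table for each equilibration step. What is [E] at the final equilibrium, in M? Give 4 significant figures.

Q₀ = 0.1429 vs Keq = 5.1680e-05 ⇒ Q>K, reverse
Step 1:
                  C         E
  Initial    0.0281   0.06336
  Change    0.03081  -0.06162
  Equil     0.05891  0.001745
  solve Keq expr → x = -0.03081; check Q = 5.1680e-05
Then change container volume by factor 1.5 (V_new/V_old).
Step 2:
                  C         E
  Initial   0.03927  0.001163
  Change  -1.2954e-04 2.5907e-04
  Equil     0.03914  0.001422
  solve Keq expr → x = 1.2954e-04; check Q = 5.1680e-05
Then change container volume by factor 1.5 (V_new/V_old).
Step 3:
                  C         E
  Initial   0.02609 9.4818e-04
  Change  -1.0538e-04 2.1075e-04
  Equil     0.02599  0.001159
  solve Keq expr → x = 1.0538e-04; check Q = 5.1680e-05

[E]_eq = 0.001159 M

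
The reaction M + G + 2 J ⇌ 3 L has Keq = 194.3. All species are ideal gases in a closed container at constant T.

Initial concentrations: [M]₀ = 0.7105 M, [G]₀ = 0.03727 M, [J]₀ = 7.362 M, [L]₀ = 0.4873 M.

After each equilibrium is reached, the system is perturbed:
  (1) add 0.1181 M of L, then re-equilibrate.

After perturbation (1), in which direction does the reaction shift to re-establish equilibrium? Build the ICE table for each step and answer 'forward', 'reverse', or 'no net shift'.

Q₀ = 0.08063 vs Keq = 194.3 ⇒ Q<K, forward
Step 1:
                    M           G           J           L
  I            0.7105     0.03727       7.362      0.4873
  C          -0.03724    -0.03724    -0.07448      0.1117
  E            0.6733  3.0939e-05       7.288       0.599
  solve Keq expr → x = 0.03724; check Q = 194.3
Then add 0.1181 M of L.
Step 2:
                    M           G           J           L
  I            0.6733  3.0939e-05       7.288      0.7171
  C        2.2127e-05  2.2127e-05  4.4254e-05 -6.6381e-05
  E            0.6733  5.3066e-05       7.288      0.7171
  solve Keq expr → x = -2.2127e-05; check Q = 194.3

Direction: reverse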